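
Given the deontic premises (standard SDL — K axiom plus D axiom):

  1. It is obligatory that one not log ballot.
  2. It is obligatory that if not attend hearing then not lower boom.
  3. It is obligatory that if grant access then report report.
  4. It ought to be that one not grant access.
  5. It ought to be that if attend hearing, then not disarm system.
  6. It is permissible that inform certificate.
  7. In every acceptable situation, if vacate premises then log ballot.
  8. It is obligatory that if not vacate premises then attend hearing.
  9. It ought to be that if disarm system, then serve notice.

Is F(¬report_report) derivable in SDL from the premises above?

Premise 3 is O(grant_access → report_report), but O(grant_access) is not derivable from the premises, so it does not yield O(report_report).
No other premise forces O(report_report). An ideal world satisfying every premise can still have ¬report_report true, so F(¬report_report) is not derivable.

No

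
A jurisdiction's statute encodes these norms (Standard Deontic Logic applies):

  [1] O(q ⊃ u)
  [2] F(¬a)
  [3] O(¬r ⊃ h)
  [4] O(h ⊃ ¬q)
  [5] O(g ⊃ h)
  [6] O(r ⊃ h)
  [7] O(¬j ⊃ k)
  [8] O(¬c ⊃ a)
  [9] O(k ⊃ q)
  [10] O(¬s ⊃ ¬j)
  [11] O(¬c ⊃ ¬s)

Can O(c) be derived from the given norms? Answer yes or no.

Yes

Premises 6 and 3 are O(r ⊃ h) and O(¬r ⊃ h); every ideal world satisfies r or ¬r, so in either case h holds — hence O(h).
With premise 4, O(h ⊃ ¬q), the K-axiom yields O(¬q).
Premise 9, O(k ⊃ q), contraposes to O(¬q ⊃ ¬k); with O(¬q) we get O(¬k).
The contrapositive of premise 7 (O(¬j ⊃ k)) is O(¬k ⊃ j), and O(¬k) is already established, so O(j).
The contrapositive of premise 10 (O(¬s ⊃ ¬j)) is O(j ⊃ s), and O(j) is already established, so O(s).
Premise 11, O(¬c ⊃ ¬s), contraposes to O(s ⊃ c); with O(s) we get O(c).
Premises 1, 2, 5, 8 do not contribute to this derivation.
So O(c) follows.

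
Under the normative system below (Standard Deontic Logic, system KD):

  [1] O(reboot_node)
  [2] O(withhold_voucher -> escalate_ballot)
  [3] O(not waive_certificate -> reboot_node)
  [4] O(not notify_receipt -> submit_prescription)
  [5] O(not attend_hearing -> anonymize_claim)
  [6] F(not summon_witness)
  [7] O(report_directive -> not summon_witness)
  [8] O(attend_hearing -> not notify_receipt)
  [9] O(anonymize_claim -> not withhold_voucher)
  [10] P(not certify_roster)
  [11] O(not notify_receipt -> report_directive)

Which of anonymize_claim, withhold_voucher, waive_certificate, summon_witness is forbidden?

F(not summon_witness) at premise 6 means O(summon_witness).
Premise 7 is O(report_directive -> not summon_witness); contrapositively O(summon_witness -> not report_directive). Since O(summon_witness) holds, K gives O(not report_directive).
The contrapositive of premise 11 (O(not notify_receipt -> report_directive)) is O(not report_directive -> notify_receipt), and O(not report_directive) is already established, so O(notify_receipt).
Premise 8, O(attend_hearing -> not notify_receipt), contraposes to O(notify_receipt -> not attend_hearing); with O(notify_receipt) we get O(not attend_hearing).
Applying K to premise 5 (O(not attend_hearing -> anonymize_claim)) and O(not attend_hearing) yields O(anonymize_claim).
With premise 9, O(anonymize_claim -> not withhold_voucher), the K-axiom yields O(not withhold_voucher).
So O(not withhold_voucher) holds, i.e. withhold_voucher is forbidden. None of the other listed options is forbidden under the premises.

withhold_voucher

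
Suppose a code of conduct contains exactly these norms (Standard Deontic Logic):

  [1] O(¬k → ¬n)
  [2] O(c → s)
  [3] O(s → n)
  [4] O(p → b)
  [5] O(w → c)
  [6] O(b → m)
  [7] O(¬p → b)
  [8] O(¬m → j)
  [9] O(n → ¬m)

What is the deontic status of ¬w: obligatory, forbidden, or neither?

Premises 7 and 4 cover both cases: O(¬p → b) and O(p → b). Since ¬p ∨ p is a tautology, O(b) follows.
Applying K to premise 6 (O(b → m)) and O(b) yields O(m).
The contrapositive of premise 9 (O(n → ¬m)) is O(m → ¬n), and O(m) is already established, so O(¬n).
Premise 3, O(s → n), contraposes to O(¬n → ¬s); with O(¬n) we get O(¬s).
Premise 2, O(c → s), contraposes to O(¬s → ¬c); with O(¬s) we get O(¬c).
Premise 5 is O(w → c); contrapositively O(¬c → ¬w). Since O(¬c) holds, K gives O(¬w).
Premises 1, 8 do not contribute to this derivation.
Hence ¬w is obligatory.

Obligatory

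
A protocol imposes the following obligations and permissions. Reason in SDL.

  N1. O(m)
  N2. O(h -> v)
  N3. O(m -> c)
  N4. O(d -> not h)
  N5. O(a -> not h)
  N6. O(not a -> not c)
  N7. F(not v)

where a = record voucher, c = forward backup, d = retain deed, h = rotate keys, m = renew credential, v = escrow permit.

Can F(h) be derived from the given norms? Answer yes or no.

Yes

Premise 1 gives O(m).
Premise 3 is O(m -> c); since O(m), deontic closure gives O(c).
Premise 6, O(not a -> not c), contraposes to O(c -> a); with O(c) we get O(a).
Applying K to premise 5 (O(a -> not h)) and O(a) yields O(not h).
Premises 2, 4, 7 do not contribute to this derivation.
So O(not h) holds, i.e. F(h). The claim follows.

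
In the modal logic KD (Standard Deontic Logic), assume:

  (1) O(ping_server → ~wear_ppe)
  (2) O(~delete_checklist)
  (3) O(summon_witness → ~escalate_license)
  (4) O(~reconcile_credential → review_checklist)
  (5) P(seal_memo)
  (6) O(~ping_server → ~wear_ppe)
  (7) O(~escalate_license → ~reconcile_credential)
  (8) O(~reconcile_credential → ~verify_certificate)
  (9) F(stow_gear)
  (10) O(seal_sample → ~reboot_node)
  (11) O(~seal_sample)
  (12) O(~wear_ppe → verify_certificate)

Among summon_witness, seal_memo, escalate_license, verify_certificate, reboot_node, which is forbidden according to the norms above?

Premises 1 and 6 cover both cases: O(ping_server → ~wear_ppe) and O(~ping_server → ~wear_ppe). Since ping_server ∨ ~ping_server is a tautology, O(~wear_ppe) follows.
From O(~wear_ppe) and premise 12, O(~wear_ppe → verify_certificate), we obtain O(verify_certificate).
Premise 8 is O(~reconcile_credential → ~verify_certificate); contrapositively O(verify_certificate → reconcile_credential). Since O(verify_certificate) holds, K gives O(reconcile_credential).
Premise 7 is O(~escalate_license → ~reconcile_credential); contrapositively O(reconcile_credential → escalate_license). Since O(reconcile_credential) holds, K gives O(escalate_license).
Premise 3 is O(summon_witness → ~escalate_license); contrapositively O(escalate_license → ~summon_witness). Since O(escalate_license) holds, K gives O(~summon_witness).
So O(~summon_witness) holds, i.e. summon_witness is forbidden. None of the other listed options is forbidden under the premises.

summon_witness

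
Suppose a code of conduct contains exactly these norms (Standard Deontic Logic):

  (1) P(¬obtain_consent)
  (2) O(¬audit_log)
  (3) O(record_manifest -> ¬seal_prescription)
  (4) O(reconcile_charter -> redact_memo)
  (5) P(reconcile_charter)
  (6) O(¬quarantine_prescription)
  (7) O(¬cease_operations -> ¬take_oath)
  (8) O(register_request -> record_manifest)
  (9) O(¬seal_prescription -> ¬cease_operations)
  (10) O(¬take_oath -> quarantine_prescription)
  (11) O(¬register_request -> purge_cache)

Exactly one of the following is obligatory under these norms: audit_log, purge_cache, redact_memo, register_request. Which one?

Premise 6 gives O(¬quarantine_prescription).
Premise 10, O(¬take_oath -> quarantine_prescription), contraposes to O(¬quarantine_prescription -> take_oath); with O(¬quarantine_prescription) we get O(take_oath).
Premise 7, O(¬cease_operations -> ¬take_oath), contraposes to O(take_oath -> cease_operations); with O(take_oath) we get O(cease_operations).
Premise 9, O(¬seal_prescription -> ¬cease_operations), contraposes to O(cease_operations -> seal_prescription); with O(cease_operations) we get O(seal_prescription).
Premise 3 is O(record_manifest -> ¬seal_prescription); contrapositively O(seal_prescription -> ¬record_manifest). Since O(seal_prescription) holds, K gives O(¬record_manifest).
Premise 8 is O(register_request -> record_manifest); contrapositively O(¬record_manifest -> ¬register_request). Since O(¬record_manifest) holds, K gives O(¬register_request).
Premise 11 is O(¬register_request -> purge_cache); since O(¬register_request), deontic closure gives O(purge_cache).
So O(purge_cache) holds — purge_cache is obligatory. None of the other listed options is made obligatory by any chain of premises.

purge_cache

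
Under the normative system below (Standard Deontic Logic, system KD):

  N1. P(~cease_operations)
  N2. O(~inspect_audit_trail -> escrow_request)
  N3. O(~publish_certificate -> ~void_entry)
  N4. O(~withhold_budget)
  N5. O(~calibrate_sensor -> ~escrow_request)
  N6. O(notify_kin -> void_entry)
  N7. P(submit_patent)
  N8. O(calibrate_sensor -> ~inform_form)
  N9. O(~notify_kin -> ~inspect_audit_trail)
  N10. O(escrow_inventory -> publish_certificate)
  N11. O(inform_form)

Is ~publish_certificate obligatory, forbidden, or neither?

From premise 11 we have O(inform_form).
The contrapositive of premise 8 (O(calibrate_sensor -> ~inform_form)) is O(inform_form -> ~calibrate_sensor), and O(inform_form) is already established, so O(~calibrate_sensor).
With premise 5, O(~calibrate_sensor -> ~escrow_request), the K-axiom yields O(~escrow_request).
Premise 2 is O(~inspect_audit_trail -> escrow_request); contrapositively O(~escrow_request -> inspect_audit_trail). Since O(~escrow_request) holds, K gives O(inspect_audit_trail).
The contrapositive of premise 9 (O(~notify_kin -> ~inspect_audit_trail)) is O(inspect_audit_trail -> notify_kin), and O(inspect_audit_trail) is already established, so O(notify_kin).
From O(notify_kin) and premise 6, O(notify_kin -> void_entry), we obtain O(void_entry).
Premise 3 is O(~publish_certificate -> ~void_entry); contrapositively O(void_entry -> publish_certificate). Since O(void_entry) holds, K gives O(publish_certificate).
Premises 1, 4, 7, 10 do not contribute to this derivation.
Thus O(publish_certificate), which is F(~publish_certificate): ~publish_certificate is forbidden.

Forbidden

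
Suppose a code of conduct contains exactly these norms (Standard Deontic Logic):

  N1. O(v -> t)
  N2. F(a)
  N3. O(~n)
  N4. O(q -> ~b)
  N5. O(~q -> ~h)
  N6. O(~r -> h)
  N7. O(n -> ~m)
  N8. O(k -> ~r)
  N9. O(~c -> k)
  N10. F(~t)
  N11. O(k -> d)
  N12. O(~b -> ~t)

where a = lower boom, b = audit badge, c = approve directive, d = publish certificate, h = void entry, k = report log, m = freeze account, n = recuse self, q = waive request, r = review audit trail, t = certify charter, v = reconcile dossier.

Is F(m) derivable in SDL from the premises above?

No

Premise 7 is O(n -> ~m), but O(n) is not derivable from the premises, so it does not yield O(~m).
No other premise forces O(~m). An ideal world satisfying every premise can still have m true, so F(m) is not derivable.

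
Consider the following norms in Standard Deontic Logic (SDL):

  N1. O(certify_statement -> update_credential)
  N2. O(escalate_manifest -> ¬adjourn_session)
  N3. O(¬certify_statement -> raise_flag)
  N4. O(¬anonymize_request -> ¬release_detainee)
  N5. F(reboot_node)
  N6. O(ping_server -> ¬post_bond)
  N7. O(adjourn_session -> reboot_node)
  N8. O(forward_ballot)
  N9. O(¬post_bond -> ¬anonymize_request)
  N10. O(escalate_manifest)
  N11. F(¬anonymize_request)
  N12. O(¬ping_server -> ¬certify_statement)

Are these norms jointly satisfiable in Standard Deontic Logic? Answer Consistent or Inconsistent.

Consistent

Premise 7 is O(adjourn_session -> reboot_node), but O(adjourn_session) is not derivable from the premises, so it does not yield O(reboot_node).
So O(reboot_node) is not derivable, and the apparent clash with O(¬reboot_node) does not arise.
A world satisfying every obligation exists (e.g. adjourn_session=false, anonymize_request=true, certify_statement=false, escalate_manifest=true, forward_ballot=true, ping_server=false, post_bond=true, raise_flag=true, reboot_node=false, release_detainee=false, update_credential=false); no atom is both obligatory and forbidden, so the set is consistent.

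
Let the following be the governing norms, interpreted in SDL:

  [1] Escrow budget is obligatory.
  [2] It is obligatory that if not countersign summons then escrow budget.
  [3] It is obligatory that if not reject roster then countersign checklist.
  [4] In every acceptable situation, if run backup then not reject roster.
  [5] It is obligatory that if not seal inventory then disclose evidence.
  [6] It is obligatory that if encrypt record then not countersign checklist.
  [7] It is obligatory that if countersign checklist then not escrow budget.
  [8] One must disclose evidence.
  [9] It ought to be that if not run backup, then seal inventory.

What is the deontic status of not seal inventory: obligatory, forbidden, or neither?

Premise 1 gives O(escrow_budget).
Premise 7 is O(countersign_checklist → ¬escrow_budget); contrapositively O(escrow_budget → ¬countersign_checklist). Since O(escrow_budget) holds, K gives O(¬countersign_checklist).
Premise 3, O(¬reject_roster → countersign_checklist), contraposes to O(¬countersign_checklist → reject_roster); with O(¬countersign_checklist) we get O(reject_roster).
Premise 4 is O(run_backup → ¬reject_roster); contrapositively O(reject_roster → ¬run_backup). Since O(reject_roster) holds, K gives O(¬run_backup).
From O(¬run_backup) and premise 9, O(¬run_backup → seal_inventory), we obtain O(seal_inventory).
Premises 2, 5, 6, 8 do not contribute to this derivation.
Thus O(seal_inventory), which is F(¬seal_inventory): ¬seal_inventory is forbidden.

Forbidden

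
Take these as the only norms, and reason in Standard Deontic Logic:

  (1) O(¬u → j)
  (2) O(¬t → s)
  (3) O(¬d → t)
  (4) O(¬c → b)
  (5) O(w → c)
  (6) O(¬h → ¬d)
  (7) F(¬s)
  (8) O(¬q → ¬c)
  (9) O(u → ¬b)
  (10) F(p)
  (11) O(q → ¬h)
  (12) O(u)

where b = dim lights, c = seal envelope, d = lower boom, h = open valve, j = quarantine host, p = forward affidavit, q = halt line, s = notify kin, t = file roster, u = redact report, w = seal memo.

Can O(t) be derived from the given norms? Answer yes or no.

Yes

Premise 12 states O(u) outright.
Premise 9 is O(u → ¬b); since O(u), deontic closure gives O(¬b).
Premise 4, O(¬c → b), contraposes to O(¬b → c); with O(¬b) we get O(c).
The contrapositive of premise 8 (O(¬q → ¬c)) is O(c → q), and O(c) is already established, so O(q).
Premise 11 is O(q → ¬h); since O(q), deontic closure gives O(¬h).
From O(¬h) and premise 6, O(¬h → ¬d), we obtain O(¬d).
Premise 3 is O(¬d → t); since O(¬d), deontic closure gives O(t).
Premises 1, 2, 5, 7, 10 do not contribute to this derivation.
So O(t) follows.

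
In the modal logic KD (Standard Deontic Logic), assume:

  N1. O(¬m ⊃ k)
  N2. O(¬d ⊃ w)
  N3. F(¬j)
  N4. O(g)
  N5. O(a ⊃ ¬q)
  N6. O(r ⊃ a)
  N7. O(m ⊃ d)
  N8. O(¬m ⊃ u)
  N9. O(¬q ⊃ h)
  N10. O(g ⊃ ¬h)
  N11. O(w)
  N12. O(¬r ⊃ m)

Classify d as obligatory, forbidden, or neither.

Obligatory

From premise 4 we have O(g).
From O(g) and premise 10, O(g ⊃ ¬h), we obtain O(¬h).
Premise 9, O(¬q ⊃ h), contraposes to O(¬h ⊃ q); with O(¬h) we get O(q).
Premise 5 is O(a ⊃ ¬q); contrapositively O(q ⊃ ¬a). Since O(q) holds, K gives O(¬a).
Premise 6 is O(r ⊃ a); contrapositively O(¬a ⊃ ¬r). Since O(¬a) holds, K gives O(¬r).
With premise 12, O(¬r ⊃ m), the K-axiom yields O(m).
Premise 7 is O(m ⊃ d); since O(m), deontic closure gives O(d).
Premises 1, 2, 3, 8, 11 do not contribute to this derivation.
Hence d is obligatory.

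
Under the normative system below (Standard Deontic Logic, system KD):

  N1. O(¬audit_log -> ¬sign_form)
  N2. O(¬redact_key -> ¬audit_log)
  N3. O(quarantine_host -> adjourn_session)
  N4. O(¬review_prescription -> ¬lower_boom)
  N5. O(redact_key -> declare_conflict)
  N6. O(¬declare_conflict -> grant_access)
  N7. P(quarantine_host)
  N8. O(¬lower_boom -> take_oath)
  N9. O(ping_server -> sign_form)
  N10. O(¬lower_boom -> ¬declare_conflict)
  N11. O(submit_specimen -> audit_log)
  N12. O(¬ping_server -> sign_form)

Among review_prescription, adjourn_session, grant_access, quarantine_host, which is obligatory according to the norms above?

Premises 12 and 9 are O(¬ping_server -> sign_form) and O(ping_server -> sign_form); every ideal world satisfies ¬ping_server or ping_server, so in either case sign_form holds — hence O(sign_form).
Premise 1, O(¬audit_log -> ¬sign_form), contraposes to O(sign_form -> audit_log); with O(sign_form) we get O(audit_log).
The contrapositive of premise 2 (O(¬redact_key -> ¬audit_log)) is O(audit_log -> redact_key), and O(audit_log) is already established, so O(redact_key).
From O(redact_key) and premise 5, O(redact_key -> declare_conflict), we obtain O(declare_conflict).
The contrapositive of premise 10 (O(¬lower_boom -> ¬declare_conflict)) is O(declare_conflict -> lower_boom), and O(declare_conflict) is already established, so O(lower_boom).
The contrapositive of premise 4 (O(¬review_prescription -> ¬lower_boom)) is O(lower_boom -> review_prescription), and O(lower_boom) is already established, so O(review_prescription).
So O(review_prescription) holds — review_prescription is obligatory. None of the other listed options is made obligatory by any chain of premises.

review_prescription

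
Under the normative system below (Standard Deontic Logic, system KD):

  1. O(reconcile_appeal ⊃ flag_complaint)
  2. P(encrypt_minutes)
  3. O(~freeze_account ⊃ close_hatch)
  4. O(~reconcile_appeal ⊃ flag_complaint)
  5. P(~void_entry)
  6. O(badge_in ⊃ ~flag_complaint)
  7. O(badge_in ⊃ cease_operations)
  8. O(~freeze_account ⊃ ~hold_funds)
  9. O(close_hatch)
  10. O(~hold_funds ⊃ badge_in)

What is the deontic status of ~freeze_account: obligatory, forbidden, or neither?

Premises 1 and 4 are O(reconcile_appeal ⊃ flag_complaint) and O(~reconcile_appeal ⊃ flag_complaint); every ideal world satisfies reconcile_appeal or ~reconcile_appeal, so in either case flag_complaint holds — hence O(flag_complaint).
Premise 6 is O(badge_in ⊃ ~flag_complaint); contrapositively O(flag_complaint ⊃ ~badge_in). Since O(flag_complaint) holds, K gives O(~badge_in).
Premise 10, O(~hold_funds ⊃ badge_in), contraposes to O(~badge_in ⊃ hold_funds); with O(~badge_in) we get O(hold_funds).
The contrapositive of premise 8 (O(~freeze_account ⊃ ~hold_funds)) is O(hold_funds ⊃ freeze_account), and O(hold_funds) is already established, so O(freeze_account).
Premises 2, 3, 5, 7, 9 do not contribute to this derivation.
Thus O(freeze_account), which is F(~freeze_account): ~freeze_account is forbidden.

Forbidden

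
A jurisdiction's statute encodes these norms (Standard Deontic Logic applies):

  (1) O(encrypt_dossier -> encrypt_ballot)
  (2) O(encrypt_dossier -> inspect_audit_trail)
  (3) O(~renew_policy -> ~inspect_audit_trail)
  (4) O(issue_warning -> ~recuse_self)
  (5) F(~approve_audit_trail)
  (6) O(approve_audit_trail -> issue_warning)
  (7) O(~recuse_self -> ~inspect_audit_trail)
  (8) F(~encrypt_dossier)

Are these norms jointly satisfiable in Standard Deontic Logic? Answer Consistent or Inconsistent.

Premise 5 is F(~approve_audit_trail), i.e. O(approve_audit_trail).
With premise 6, O(approve_audit_trail -> issue_warning), the K-axiom yields O(issue_warning).
Premise 4 is O(issue_warning -> ~recuse_self); since O(issue_warning), deontic closure gives O(~recuse_self).
With premise 7, O(~recuse_self -> ~inspect_audit_trail), the K-axiom yields O(~inspect_audit_trail).
The contrapositive of premise 2 (O(encrypt_dossier -> inspect_audit_trail)) is O(~inspect_audit_trail -> ~encrypt_dossier), and O(~inspect_audit_trail) is already established, so O(~encrypt_dossier).
But premise 8, F(~encrypt_dossier), means O(encrypt_dossier).
We now have both O(~encrypt_dossier) and O(encrypt_dossier) — encrypt_dossier is simultaneously obligatory and forbidden, violating the D-axiom.

Inconsistent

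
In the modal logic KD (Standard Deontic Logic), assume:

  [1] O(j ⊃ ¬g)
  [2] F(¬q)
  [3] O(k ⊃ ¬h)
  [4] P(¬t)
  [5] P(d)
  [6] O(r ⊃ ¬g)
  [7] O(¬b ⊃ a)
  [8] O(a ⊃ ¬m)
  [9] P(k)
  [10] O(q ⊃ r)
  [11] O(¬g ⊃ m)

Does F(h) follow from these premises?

No

Premise 3 is O(k ⊃ ¬h), but O(k) is not derivable from the premises (the permission P(k) asserts only ¬O(¬k), not O(k)), so it does not yield O(¬h).
No other premise forces O(¬h). An ideal world satisfying every premise can still have h true, so F(h) is not derivable.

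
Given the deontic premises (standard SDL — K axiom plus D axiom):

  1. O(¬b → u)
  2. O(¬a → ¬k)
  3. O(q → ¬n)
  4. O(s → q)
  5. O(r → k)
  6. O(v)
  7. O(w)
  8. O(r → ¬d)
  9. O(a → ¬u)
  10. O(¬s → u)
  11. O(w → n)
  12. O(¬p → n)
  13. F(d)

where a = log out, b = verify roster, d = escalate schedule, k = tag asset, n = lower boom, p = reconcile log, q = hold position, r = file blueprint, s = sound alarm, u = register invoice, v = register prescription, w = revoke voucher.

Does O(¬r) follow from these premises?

Premise 7 states O(w) outright.
Premise 11 is O(w → n); since O(w), deontic closure gives O(n).
The contrapositive of premise 3 (O(q → ¬n)) is O(n → ¬q), and O(n) is already established, so O(¬q).
Premise 4 is O(s → q); contrapositively O(¬q → ¬s). Since O(¬q) holds, K gives O(¬s).
Applying K to premise 10 (O(¬s → u)) and O(¬s) yields O(u).
Premise 9 is O(a → ¬u); contrapositively O(u → ¬a). Since O(u) holds, K gives O(¬a).
Premise 2 is O(¬a → ¬k); since O(¬a), deontic closure gives O(¬k).
Premise 5 is O(r → k); contrapositively O(¬k → ¬r). Since O(¬k) holds, K gives O(¬r).
Premises 1, 6, 8, 12, 13 do not contribute to this derivation.
So O(¬r) follows.

Yes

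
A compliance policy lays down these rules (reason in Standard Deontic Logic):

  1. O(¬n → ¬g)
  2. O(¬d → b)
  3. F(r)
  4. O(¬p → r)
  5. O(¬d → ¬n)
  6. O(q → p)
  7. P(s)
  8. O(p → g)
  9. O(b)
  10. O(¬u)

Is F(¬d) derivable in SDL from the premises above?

F(r) at premise 3 means O(¬r).
The contrapositive of premise 4 (O(¬p → r)) is O(¬r → p), and O(¬r) is already established, so O(p).
Applying K to premise 8 (O(p → g)) and O(p) yields O(g).
Premise 1, O(¬n → ¬g), contraposes to O(g → n); with O(g) we get O(n).
Premise 5 is O(¬d → ¬n); contrapositively O(n → d). Since O(n) holds, K gives O(d).
Premises 2, 6, 7, 9, 10 do not contribute to this derivation.
So O(d) holds, i.e. F(¬d). The claim follows.

Yes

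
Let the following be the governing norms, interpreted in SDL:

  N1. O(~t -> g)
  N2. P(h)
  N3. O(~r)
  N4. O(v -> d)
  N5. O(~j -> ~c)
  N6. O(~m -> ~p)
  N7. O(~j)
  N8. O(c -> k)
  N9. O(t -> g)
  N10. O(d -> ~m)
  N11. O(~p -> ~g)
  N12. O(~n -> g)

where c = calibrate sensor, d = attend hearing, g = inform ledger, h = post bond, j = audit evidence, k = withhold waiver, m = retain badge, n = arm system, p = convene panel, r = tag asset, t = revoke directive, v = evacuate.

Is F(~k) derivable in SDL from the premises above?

No

Premise 8 is O(c -> k), but O(c) is not derivable from the premises, so it does not yield O(k).
No other premise forces O(k). An ideal world satisfying every premise can still have ~k true, so F(~k) is not derivable.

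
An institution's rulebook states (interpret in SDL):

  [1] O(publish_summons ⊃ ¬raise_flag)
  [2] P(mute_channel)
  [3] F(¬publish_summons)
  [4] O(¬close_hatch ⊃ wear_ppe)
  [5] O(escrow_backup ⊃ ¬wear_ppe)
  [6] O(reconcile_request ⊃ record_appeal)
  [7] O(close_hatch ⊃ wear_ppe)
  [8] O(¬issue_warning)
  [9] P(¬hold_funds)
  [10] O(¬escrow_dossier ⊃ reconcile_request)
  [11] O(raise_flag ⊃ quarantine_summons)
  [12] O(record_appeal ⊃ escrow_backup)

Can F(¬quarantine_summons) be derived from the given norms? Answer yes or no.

No

Premise 11 is O(raise_flag ⊃ quarantine_summons), but O(raise_flag) is not derivable from the premises, so it does not yield O(quarantine_summons).
No other premise forces O(quarantine_summons). An ideal world satisfying every premise can still have ¬quarantine_summons true, so F(¬quarantine_summons) is not derivable.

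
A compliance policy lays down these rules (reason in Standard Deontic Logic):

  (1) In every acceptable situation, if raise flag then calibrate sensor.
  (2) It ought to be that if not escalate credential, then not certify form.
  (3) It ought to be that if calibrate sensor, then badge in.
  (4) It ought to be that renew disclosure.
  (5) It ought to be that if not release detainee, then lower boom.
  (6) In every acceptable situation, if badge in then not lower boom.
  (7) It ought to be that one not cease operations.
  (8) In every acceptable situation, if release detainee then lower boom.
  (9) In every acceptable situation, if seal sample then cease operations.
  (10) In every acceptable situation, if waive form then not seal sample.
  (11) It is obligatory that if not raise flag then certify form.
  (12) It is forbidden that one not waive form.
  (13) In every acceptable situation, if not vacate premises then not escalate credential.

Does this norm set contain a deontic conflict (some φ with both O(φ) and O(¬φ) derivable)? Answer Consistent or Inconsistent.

Premise 9 is O(seal_sample → cease_operations), but O(seal_sample) is not derivable from the premises, so it does not yield O(cease_operations).
So O(cease_operations) is not derivable, and the apparent clash with O(¬cease_operations) does not arise.
A world satisfying every obligation exists (e.g. badge_in=false, calibrate_sensor=false, cease_operations=false, certify_form=true, escalate_credential=true, lower_boom=true, raise_flag=false, release_detainee=false, renew_disclosure=true, seal_sample=false, vacate_premises=true, waive_form=true); no atom is both obligatory and forbidden, so the set is consistent.

Consistent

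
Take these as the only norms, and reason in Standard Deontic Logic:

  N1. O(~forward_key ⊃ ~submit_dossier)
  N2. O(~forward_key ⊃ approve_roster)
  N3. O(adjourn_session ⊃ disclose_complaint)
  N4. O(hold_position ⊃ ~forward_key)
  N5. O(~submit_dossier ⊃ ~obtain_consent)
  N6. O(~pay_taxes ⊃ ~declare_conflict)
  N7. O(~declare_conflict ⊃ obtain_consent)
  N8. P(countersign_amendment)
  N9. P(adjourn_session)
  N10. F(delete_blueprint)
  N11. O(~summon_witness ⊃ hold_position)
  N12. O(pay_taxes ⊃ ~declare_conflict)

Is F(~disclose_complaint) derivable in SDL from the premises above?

Premise 3 is O(adjourn_session ⊃ disclose_complaint), but O(adjourn_session) is not derivable from the premises (the permission P(adjourn_session) asserts only ~O(~adjourn_session), not O(adjourn_session)), so it does not yield O(disclose_complaint).
No other premise forces O(disclose_complaint). An ideal world satisfying every premise can still have ~disclose_complaint true, so F(~disclose_complaint) is not derivable.

No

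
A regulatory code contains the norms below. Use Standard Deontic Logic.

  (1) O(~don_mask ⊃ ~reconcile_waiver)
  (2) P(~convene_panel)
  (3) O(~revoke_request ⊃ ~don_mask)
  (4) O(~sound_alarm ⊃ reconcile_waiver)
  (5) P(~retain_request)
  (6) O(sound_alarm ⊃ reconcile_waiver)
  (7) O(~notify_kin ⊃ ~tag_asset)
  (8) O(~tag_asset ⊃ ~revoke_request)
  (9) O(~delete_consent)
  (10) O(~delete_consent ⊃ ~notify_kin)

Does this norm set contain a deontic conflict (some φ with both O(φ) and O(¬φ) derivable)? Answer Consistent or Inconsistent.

Premises 4 and 6 cover both cases: O(~sound_alarm ⊃ reconcile_waiver) and O(sound_alarm ⊃ reconcile_waiver). Since ~sound_alarm ∨ sound_alarm is a tautology, O(reconcile_waiver) follows.
The contrapositive of premise 1 (O(~don_mask ⊃ ~reconcile_waiver)) is O(reconcile_waiver ⊃ don_mask), and O(reconcile_waiver) is already established, so O(don_mask).
Premise 3, O(~revoke_request ⊃ ~don_mask), contraposes to O(don_mask ⊃ revoke_request); with O(don_mask) we get O(revoke_request).
Premise 8 is O(~tag_asset ⊃ ~revoke_request); contrapositively O(revoke_request ⊃ tag_asset). Since O(revoke_request) holds, K gives O(tag_asset).
The contrapositive of premise 7 (O(~notify_kin ⊃ ~tag_asset)) is O(tag_asset ⊃ notify_kin), and O(tag_asset) is already established, so O(notify_kin).
Premise 10 is O(~delete_consent ⊃ ~notify_kin); contrapositively O(notify_kin ⊃ delete_consent). Since O(notify_kin) holds, K gives O(delete_consent).
However, premise 9 gives O(~delete_consent).
We now have both O(delete_consent) and O(~delete_consent) — delete_consent is simultaneously obligatory and forbidden, violating the D-axiom.

Inconsistent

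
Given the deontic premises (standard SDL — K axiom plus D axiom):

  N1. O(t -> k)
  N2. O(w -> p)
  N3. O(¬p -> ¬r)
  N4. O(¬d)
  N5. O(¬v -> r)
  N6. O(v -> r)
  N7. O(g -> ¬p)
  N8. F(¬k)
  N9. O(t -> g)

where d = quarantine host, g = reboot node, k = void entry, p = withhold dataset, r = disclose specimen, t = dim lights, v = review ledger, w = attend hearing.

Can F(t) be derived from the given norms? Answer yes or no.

By case analysis on ¬v: premise 5 gives O(¬v -> r) and premise 6 gives O(v -> r), so O(r) either way.
Premise 3 is O(¬p -> ¬r); contrapositively O(r -> p). Since O(r) holds, K gives O(p).
Premise 7, O(g -> ¬p), contraposes to O(p -> ¬g); with O(p) we get O(¬g).
The contrapositive of premise 9 (O(t -> g)) is O(¬g -> ¬t), and O(¬g) is already established, so O(¬t).
Premises 1, 2, 4, 8 do not contribute to this derivation.
So O(¬t) holds, i.e. F(t). The claim follows.

Yes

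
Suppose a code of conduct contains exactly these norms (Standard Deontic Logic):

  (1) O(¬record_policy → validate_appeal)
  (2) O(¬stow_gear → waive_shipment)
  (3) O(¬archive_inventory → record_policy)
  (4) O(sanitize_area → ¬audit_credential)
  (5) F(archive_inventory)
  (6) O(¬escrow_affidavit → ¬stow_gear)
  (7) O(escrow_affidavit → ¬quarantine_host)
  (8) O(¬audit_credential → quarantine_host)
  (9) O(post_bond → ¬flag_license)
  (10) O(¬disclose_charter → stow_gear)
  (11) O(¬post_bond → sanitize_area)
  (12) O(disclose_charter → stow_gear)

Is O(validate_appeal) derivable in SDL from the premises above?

Premise 1 is O(¬record_policy → validate_appeal), but O(¬record_policy) is not derivable from the premises, so it does not yield O(validate_appeal).
No other premise forces O(validate_appeal). An ideal world satisfying every premise can still have validate_appeal false, so O(validate_appeal) is not derivable.

No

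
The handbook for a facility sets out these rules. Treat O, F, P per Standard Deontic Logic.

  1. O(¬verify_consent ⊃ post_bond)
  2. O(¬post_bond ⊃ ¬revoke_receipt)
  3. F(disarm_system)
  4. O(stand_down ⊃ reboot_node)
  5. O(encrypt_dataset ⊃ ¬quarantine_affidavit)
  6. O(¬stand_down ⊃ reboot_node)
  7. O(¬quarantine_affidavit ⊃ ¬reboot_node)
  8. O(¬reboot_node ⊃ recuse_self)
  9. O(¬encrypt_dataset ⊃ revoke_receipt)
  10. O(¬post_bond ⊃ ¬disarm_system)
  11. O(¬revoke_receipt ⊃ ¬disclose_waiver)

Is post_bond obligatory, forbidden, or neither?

Premises 6 and 4 cover both cases: O(¬stand_down ⊃ reboot_node) and O(stand_down ⊃ reboot_node). Since ¬stand_down ∨ stand_down is a tautology, O(reboot_node) follows.
The contrapositive of premise 7 (O(¬quarantine_affidavit ⊃ ¬reboot_node)) is O(reboot_node ⊃ quarantine_affidavit), and O(reboot_node) is already established, so O(quarantine_affidavit).
The contrapositive of premise 5 (O(encrypt_dataset ⊃ ¬quarantine_affidavit)) is O(quarantine_affidavit ⊃ ¬encrypt_dataset), and O(quarantine_affidavit) is already established, so O(¬encrypt_dataset).
Premise 9 is O(¬encrypt_dataset ⊃ revoke_receipt); since O(¬encrypt_dataset), deontic closure gives O(revoke_receipt).
The contrapositive of premise 2 (O(¬post_bond ⊃ ¬revoke_receipt)) is O(revoke_receipt ⊃ post_bond), and O(revoke_receipt) is already established, so O(post_bond).
Premises 1, 3, 8, 10, 11 do not contribute to this derivation.
Hence post_bond is obligatory.

Obligatory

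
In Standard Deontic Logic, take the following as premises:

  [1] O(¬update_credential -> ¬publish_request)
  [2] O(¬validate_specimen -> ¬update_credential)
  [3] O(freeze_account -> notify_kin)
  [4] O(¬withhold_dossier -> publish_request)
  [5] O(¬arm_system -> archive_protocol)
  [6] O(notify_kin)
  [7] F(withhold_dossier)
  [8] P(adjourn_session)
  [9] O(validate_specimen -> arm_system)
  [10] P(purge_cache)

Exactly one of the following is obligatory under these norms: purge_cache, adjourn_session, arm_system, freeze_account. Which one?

arm_system

Premise 7 is F(withhold_dossier), i.e. O(¬withhold_dossier).
Applying K to premise 4 (O(¬withhold_dossier -> publish_request)) and O(¬withhold_dossier) yields O(publish_request).
Premise 1, O(¬update_credential -> ¬publish_request), contraposes to O(publish_request -> update_credential); with O(publish_request) we get O(update_credential).
Premise 2, O(¬validate_specimen -> ¬update_credential), contraposes to O(update_credential -> validate_specimen); with O(update_credential) we get O(validate_specimen).
With premise 9, O(validate_specimen -> arm_system), the K-axiom yields O(arm_system).
So O(arm_system) holds — arm_system is obligatory. None of the other listed options is made obligatory by any chain of premises.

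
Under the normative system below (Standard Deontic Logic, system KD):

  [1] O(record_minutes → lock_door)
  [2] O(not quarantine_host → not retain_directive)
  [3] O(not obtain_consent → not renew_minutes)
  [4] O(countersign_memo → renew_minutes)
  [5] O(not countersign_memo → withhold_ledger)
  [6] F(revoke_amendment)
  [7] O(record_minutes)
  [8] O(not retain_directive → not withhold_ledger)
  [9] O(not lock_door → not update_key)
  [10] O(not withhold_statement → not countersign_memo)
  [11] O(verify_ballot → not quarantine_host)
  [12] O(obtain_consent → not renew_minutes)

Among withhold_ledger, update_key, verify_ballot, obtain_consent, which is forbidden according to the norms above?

Premises 12 and 3 cover both cases: O(obtain_consent → not renew_minutes) and O(not obtain_consent → not renew_minutes). Since obtain_consent ∨ not obtain_consent is a tautology, O(not renew_minutes) follows.
Premise 4, O(countersign_memo → renew_minutes), contraposes to O(not renew_minutes → not countersign_memo); with O(not renew_minutes) we get O(not countersign_memo).
From O(not countersign_memo) and premise 5, O(not countersign_memo → withhold_ledger), we obtain O(withhold_ledger).
Premise 8 is O(not retain_directive → not withhold_ledger); contrapositively O(withhold_ledger → retain_directive). Since O(withhold_ledger) holds, K gives O(retain_directive).
The contrapositive of premise 2 (O(not quarantine_host → not retain_directive)) is O(retain_directive → quarantine_host), and O(retain_directive) is already established, so O(quarantine_host).
The contrapositive of premise 11 (O(verify_ballot → not quarantine_host)) is O(quarantine_host → not verify_ballot), and O(quarantine_host) is already established, so O(not verify_ballot).
So O(not verify_ballot) holds, i.e. verify_ballot is forbidden. None of the other listed options is forbidden under the premises.

verify_ballot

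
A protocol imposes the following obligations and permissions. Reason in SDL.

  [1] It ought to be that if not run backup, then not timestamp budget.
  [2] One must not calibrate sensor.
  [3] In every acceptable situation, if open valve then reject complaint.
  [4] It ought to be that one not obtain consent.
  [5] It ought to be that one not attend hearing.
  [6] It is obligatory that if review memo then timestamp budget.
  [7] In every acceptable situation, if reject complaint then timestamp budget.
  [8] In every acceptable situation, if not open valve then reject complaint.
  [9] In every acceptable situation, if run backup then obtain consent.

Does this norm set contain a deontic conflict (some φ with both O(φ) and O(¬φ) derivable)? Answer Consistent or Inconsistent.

Inconsistent

By case analysis on ¬open_valve: premise 8 gives O(¬open_valve → reject_complaint) and premise 3 gives O(open_valve → reject_complaint), so O(reject_complaint) either way.
With premise 7, O(reject_complaint → timestamp_budget), the K-axiom yields O(timestamp_budget).
The contrapositive of premise 1 (O(¬run_backup → ¬timestamp_budget)) is O(timestamp_budget → run_backup), and O(timestamp_budget) is already established, so O(run_backup).
Applying K to premise 9 (O(run_backup → obtain_consent)) and O(run_backup) yields O(obtain_consent).
However, premise 4 gives O(¬obtain_consent).
We now have both O(obtain_consent) and O(¬obtain_consent) — obtain_consent is simultaneously obligatory and forbidden, violating the D-axiom.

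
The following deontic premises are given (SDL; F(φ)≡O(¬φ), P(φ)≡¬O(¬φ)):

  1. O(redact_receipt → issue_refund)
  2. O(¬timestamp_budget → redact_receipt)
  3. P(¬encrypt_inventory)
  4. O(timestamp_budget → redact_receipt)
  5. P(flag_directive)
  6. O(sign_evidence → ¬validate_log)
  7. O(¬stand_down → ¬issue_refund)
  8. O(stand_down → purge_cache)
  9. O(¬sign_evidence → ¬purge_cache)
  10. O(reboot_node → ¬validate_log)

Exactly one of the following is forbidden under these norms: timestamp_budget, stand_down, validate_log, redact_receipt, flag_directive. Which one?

Premises 4 and 2 cover both cases: O(timestamp_budget → redact_receipt) and O(¬timestamp_budget → redact_receipt). Since timestamp_budget ∨ ¬timestamp_budget is a tautology, O(redact_receipt) follows.
Premise 1 is O(redact_receipt → issue_refund); since O(redact_receipt), deontic closure gives O(issue_refund).
Premise 7, O(¬stand_down → ¬issue_refund), contraposes to O(issue_refund → stand_down); with O(issue_refund) we get O(stand_down).
Premise 8 is O(stand_down → purge_cache); since O(stand_down), deontic closure gives O(purge_cache).
Premise 9 is O(¬sign_evidence → ¬purge_cache); contrapositively O(purge_cache → sign_evidence). Since O(purge_cache) holds, K gives O(sign_evidence).
Applying K to premise 6 (O(sign_evidence → ¬validate_log)) and O(sign_evidence) yields O(¬validate_log).
So O(¬validate_log) holds, i.e. validate_log is forbidden. None of the other listed options is forbidden under the premises.

validate_log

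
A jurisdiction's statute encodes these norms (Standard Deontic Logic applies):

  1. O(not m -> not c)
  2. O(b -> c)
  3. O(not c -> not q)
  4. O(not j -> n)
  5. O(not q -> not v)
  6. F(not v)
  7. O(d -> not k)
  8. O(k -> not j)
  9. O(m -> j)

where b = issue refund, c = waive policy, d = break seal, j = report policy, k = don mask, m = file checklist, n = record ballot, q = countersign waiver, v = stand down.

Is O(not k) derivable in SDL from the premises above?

Yes

Premise 6, F(not v), is equivalent to O(v).
Premise 5 is O(not q -> not v); contrapositively O(v -> q). Since O(v) holds, K gives O(q).
Premise 3, O(not c -> not q), contraposes to O(q -> c); with O(q) we get O(c).
Premise 1, O(not m -> not c), contraposes to O(c -> m); with O(c) we get O(m).
From O(m) and premise 9, O(m -> j), we obtain O(j).
Premise 8, O(k -> not j), contraposes to O(j -> not k); with O(j) we get O(not k).
Premises 2, 4, 7 do not contribute to this derivation.
So O(not k) follows.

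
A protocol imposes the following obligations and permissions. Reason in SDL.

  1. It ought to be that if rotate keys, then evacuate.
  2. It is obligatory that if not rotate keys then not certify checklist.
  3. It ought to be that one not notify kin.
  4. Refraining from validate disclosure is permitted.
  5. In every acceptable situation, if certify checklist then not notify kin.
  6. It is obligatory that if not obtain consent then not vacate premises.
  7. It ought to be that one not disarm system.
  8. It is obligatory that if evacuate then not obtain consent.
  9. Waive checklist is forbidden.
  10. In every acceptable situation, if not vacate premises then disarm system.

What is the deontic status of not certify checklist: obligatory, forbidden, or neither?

Premise 7 states O(¬disarm_system) outright.
Premise 10 is O(¬vacate_premises → disarm_system); contrapositively O(¬disarm_system → vacate_premises). Since O(¬disarm_system) holds, K gives O(vacate_premises).
Premise 6, O(¬obtain_consent → ¬vacate_premises), contraposes to O(vacate_premises → obtain_consent); with O(vacate_premises) we get O(obtain_consent).
Premise 8, O(evacuate → ¬obtain_consent), contraposes to O(obtain_consent → ¬evacuate); with O(obtain_consent) we get O(¬evacuate).
Premise 1 is O(rotate_keys → evacuate); contrapositively O(¬evacuate → ¬rotate_keys). Since O(¬evacuate) holds, K gives O(¬rotate_keys).
From O(¬rotate_keys) and premise 2, O(¬rotate_keys → ¬certify_checklist), we obtain O(¬certify_checklist).
Premises 3, 4, 5, 9 do not contribute to this derivation.
Hence ¬certify_checklist is obligatory.

Obligatory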